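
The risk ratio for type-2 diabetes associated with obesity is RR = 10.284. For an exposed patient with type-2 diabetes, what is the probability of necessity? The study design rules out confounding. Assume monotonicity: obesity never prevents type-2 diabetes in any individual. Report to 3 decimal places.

Under exogeneity and monotonicity, PN = (RR − 1) / RR = 1 − 1/RR.
PN = (10.284 − 1) / 10.284 = 9.284 / 10.284 ≈ 0.9028

PN ≈ 0.903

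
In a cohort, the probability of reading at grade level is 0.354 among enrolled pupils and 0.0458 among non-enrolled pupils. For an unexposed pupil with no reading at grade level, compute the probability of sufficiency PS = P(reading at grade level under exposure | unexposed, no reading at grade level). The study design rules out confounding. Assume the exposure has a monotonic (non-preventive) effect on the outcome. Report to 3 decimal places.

PS ≈ 0.323

Let p₁ = 0.354, p₀ = 0.0458.
Under exogeneity and monotonicity, PS = (p₁ − p₀) / (1 − p₀).
PS = (0.354 − 0.0458) / (1 − 0.0458) = 0.3082 / 0.9542 ≈ 0.3230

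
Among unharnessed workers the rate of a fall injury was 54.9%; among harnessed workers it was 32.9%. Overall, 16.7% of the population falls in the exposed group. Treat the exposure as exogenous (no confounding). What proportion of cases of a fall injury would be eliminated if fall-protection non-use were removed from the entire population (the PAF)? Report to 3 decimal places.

PAF ≈ 0.100

p₁ = 0.549, p₀ = 0.329.
Overall risk P(Y=1) = π·p₁ + (1−π)·p₀ = 0.167×0.549 + 0.833×0.329 = 0.36574.
Under exogeneity, PAF = [P(Y=1) − p₀] / P(Y=1).
PAF = (0.36574 − 0.329) / 0.36574 ≈ 0.1005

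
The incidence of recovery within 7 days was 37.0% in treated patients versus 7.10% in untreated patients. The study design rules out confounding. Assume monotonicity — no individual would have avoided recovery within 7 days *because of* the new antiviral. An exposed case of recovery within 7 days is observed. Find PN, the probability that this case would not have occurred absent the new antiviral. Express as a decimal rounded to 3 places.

PN ≈ 0.808

p₁ = 0.37, p₀ = 0.071.
Under exogeneity and monotonicity, PN = (p₁ − p₀) / p₁.
PN = (0.37 − 0.071) / 0.37 = 0.299 / 0.37 ≈ 0.8081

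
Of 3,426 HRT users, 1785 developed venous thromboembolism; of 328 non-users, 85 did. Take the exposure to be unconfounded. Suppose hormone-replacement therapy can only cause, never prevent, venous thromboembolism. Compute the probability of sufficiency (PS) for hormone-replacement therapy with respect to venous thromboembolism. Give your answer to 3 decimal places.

PS ≈ 0.353

p₁ = P(outcome | exposed) = 1785/3426 = 0.52102
p₀ = P(outcome | unexposed) = 85/328 = 0.25915
Under exogeneity and monotonicity, PS = (p₁ − p₀) / (1 − p₀).
PS = (0.52102 − 0.25915) / (1 − 0.25915) = 0.26187 / 0.74085 ≈ 0.3535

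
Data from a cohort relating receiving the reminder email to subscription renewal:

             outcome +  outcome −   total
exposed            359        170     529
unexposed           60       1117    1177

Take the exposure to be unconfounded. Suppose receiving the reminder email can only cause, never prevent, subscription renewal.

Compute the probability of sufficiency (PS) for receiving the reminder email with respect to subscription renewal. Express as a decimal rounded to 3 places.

PS ≈ 0.661

p₁ = P(outcome | exposed) = 359/529 = 0.67864
p₀ = P(outcome | unexposed) = 60/1177 = 0.050977
Under exogeneity and monotonicity, PS = (p₁ − p₀)/(1 − p₀).
PS = (0.67864 − 0.050977) / 0.94902 ≈ 0.6614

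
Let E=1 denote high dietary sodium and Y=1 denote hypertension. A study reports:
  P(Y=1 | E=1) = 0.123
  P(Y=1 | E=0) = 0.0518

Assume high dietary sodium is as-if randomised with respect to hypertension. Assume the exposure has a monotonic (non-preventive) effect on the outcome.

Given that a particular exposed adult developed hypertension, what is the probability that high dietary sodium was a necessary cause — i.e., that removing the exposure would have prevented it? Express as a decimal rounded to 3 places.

Let p₁ = 0.123, p₀ = 0.0518.
Under exogeneity and monotonicity, PN = (p₁ − p₀) / p₁.
PN = (0.123 − 0.0518) / 0.123 = 0.0712 / 0.123 ≈ 0.5789

PN ≈ 0.579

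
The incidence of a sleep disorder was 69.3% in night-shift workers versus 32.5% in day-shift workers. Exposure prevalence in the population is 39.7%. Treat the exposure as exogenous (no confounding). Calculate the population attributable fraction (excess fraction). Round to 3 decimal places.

PAF ≈ 0.310

p₁ = 0.693, p₀ = 0.325.
Overall risk P(Y=1) = π·p₁ + (1−π)·p₀ = 0.397×0.693 + 0.603×0.325 = 0.4711.
Under exogeneity, PAF = [P(Y=1) − p₀] / P(Y=1).
PAF = (0.4711 − 0.325) / 0.4711 ≈ 0.3101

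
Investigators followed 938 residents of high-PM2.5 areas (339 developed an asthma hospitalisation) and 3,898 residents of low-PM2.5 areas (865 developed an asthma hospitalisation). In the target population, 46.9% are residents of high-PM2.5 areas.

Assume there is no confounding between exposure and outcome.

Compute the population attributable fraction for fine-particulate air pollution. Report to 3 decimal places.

p₁ = P(outcome | exposed) = 339/938 = 0.36141
p₀ = P(outcome | unexposed) = 865/3898 = 0.22191
Overall risk P(Y=1) = π·p₁ + (1−π)·p₀ = 0.469×0.36141 + 0.531×0.22191 = 0.28733.
Under exogeneity, PAF = [P(Y=1) − p₀] / P(Y=1).
PAF = (0.28733 − 0.22191) / 0.28733 ≈ 0.2277

PAF ≈ 0.228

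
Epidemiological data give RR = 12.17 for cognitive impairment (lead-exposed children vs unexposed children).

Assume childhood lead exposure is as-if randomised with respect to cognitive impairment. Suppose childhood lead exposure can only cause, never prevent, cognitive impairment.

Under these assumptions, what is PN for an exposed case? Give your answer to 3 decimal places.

PN ≈ 0.918

Under exogeneity and monotonicity, PN = (RR − 1) / RR = 1 − 1/RR.
PN = (12.17 − 1) / 12.17 = 11.17 / 12.17 ≈ 0.9178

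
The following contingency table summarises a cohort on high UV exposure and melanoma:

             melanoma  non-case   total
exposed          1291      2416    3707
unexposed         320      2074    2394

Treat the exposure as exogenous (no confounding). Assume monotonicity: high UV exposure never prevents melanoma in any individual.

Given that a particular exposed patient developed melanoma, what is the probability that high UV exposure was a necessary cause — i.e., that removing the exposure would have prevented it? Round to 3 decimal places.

p₁ = P(outcome | exposed) = 1291/3707 = 0.34826
p₀ = P(outcome | unexposed) = 320/2394 = 0.13367
Under exogeneity and monotonicity, PN = (p₁ − p₀)/p₁.
PN = (0.34826 − 0.13367) / 0.34826 ≈ 0.6162

PN ≈ 0.616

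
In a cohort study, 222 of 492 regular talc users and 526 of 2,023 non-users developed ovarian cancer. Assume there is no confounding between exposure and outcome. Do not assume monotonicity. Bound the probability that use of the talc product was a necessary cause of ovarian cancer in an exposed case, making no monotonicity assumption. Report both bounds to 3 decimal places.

0.424 ≤ PN ≤ 1.000

p₁ = P(outcome | exposed) = 222/492 = 0.45122
p₀ = P(outcome | unexposed) = 526/2023 = 0.26001
Under exogeneity alone the bounds on PN are max{0,(p₁−p₀)/p₁} ≤ PN ≤ min{1,(1−p₀)/p₁}.
  lower = (p₁ − p₀)/p₁ = 0.19121 / 0.45122 ≈ 0.4238
  upper = min{1, (1 − p₀)/p₁} = 0.73999 / 0.45122 ≈ 1.6400 → capped at 1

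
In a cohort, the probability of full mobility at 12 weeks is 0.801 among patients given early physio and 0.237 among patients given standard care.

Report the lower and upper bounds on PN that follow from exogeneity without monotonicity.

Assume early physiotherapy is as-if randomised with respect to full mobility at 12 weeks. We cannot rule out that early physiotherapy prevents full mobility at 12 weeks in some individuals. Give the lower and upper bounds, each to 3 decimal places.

Let p₁ = 0.801, p₀ = 0.237.
Under exogeneity alone the bounds on PN are max{0,(p₁−p₀)/p₁} ≤ PN ≤ min{1,(1−p₀)/p₁}.
  lower = (p₁ − p₀)/p₁ = 0.564 / 0.801 ≈ 0.7041
  upper = min{1, (1 − p₀)/p₁} = 0.763 / 0.801 ≈ 0.9526

0.704 ≤ PN ≤ 0.953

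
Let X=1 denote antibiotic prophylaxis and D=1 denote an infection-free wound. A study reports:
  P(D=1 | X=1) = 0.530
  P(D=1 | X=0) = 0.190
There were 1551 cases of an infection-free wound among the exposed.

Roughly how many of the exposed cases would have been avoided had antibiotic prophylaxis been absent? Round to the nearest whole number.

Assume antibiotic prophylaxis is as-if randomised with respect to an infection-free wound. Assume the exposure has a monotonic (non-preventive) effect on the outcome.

Let p₁ = 0.53, p₀ = 0.19.
PN = (p₁ − p₀)/p₁ = (0.53 − 0.19) / 0.53 ≈ 0.64151.
Attributable cases ≈ PN × (exposed cases) = 0.64151 × 1551 ≈ 994.98.

about 995 cases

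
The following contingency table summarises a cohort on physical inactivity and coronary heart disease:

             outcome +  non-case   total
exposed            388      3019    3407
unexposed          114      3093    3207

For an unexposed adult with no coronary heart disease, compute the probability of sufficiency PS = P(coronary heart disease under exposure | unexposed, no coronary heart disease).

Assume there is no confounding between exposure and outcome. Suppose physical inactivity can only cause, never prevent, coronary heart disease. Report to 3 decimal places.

PS ≈ 0.081

p₁ = P(outcome | exposed) = 388/3407 = 0.11388
p₀ = P(outcome | unexposed) = 114/3207 = 0.035547
Under exogeneity and monotonicity, PS = (p₁ − p₀) / (1 − p₀).
PS = (0.11388 − 0.035547) / (1 − 0.035547) = 0.078336 / 0.96445 ≈ 0.0812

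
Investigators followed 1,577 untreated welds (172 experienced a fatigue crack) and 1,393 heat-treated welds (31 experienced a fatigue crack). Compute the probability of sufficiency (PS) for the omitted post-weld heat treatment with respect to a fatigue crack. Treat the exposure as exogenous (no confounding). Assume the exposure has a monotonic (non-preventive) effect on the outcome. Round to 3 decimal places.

p₁ = P(outcome | exposed) = 172/1577 = 0.10907
p₀ = P(outcome | unexposed) = 31/1393 = 0.022254
Under exogeneity and monotonicity, PS = (p₁ − p₀) / (1 − p₀).
PS = (0.10907 − 0.022254) / (1 − 0.022254) = 0.086814 / 0.97775 ≈ 0.0888

PS ≈ 0.089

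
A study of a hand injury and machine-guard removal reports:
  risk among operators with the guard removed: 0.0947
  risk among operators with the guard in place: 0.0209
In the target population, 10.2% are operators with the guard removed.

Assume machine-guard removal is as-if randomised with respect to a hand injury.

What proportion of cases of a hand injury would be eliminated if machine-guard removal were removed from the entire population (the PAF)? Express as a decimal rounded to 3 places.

PAF ≈ 0.265

Let p₁ = 0.0947, p₀ = 0.0209.
Overall risk P(Y=1) = π·p₁ + (1−π)·p₀ = 0.102×0.0947 + 0.898×0.0209 = 0.028428.
Under exogeneity, PAF = [P(Y=1) − p₀] / P(Y=1).
PAF = (0.028428 − 0.0209) / 0.028428 ≈ 0.2648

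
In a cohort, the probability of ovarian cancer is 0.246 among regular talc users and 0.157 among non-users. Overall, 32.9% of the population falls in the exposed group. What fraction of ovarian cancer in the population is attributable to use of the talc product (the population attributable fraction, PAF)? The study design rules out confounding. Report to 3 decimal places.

PAF ≈ 0.157

Let p₁ = 0.246, p₀ = 0.157.
Overall risk P(Y=1) = π·p₁ + (1−π)·p₀ = 0.329×0.246 + 0.671×0.157 = 0.18628.
Under exogeneity, PAF = [P(Y=1) − p₀] / P(Y=1).
PAF = (0.18628 − 0.157) / 0.18628 ≈ 0.1572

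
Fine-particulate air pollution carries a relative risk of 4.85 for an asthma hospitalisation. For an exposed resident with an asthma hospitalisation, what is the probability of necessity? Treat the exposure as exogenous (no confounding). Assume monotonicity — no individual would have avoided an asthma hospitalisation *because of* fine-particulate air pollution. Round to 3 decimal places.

PN ≈ 0.794

Under exogeneity and monotonicity, PN = (RR − 1) / RR = 1 − 1/RR.
PN = (4.85 − 1) / 4.85 = 3.85 / 4.85 ≈ 0.7938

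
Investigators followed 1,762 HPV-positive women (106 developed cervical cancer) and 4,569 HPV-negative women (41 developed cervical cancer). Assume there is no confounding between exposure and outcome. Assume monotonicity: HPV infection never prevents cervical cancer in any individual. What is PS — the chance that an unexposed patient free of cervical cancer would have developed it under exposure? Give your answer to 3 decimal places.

p₁ = P(outcome | exposed) = 106/1762 = 0.060159
p₀ = P(outcome | unexposed) = 41/4569 = 0.0089735
Under exogeneity and monotonicity, PS = (p₁ − p₀) / (1 − p₀).
PS = (0.060159 − 0.0089735) / (1 − 0.0089735) = 0.051185 / 0.99103 ≈ 0.0516

PS ≈ 0.052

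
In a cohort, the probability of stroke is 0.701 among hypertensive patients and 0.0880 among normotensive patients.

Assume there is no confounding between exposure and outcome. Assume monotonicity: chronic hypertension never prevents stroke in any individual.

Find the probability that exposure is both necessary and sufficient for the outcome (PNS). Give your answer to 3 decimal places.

PNS ≈ 0.613

Let p₁ = 0.701, p₀ = 0.088.
Under exogeneity and monotonicity, PNS = p₁ − p₀.
PNS = 0.701 − 0.088 = 0.613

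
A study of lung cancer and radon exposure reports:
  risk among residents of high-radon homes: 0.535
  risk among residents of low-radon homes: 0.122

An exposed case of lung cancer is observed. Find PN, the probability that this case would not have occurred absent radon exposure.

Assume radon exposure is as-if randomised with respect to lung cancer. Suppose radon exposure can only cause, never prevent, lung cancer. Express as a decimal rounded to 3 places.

Let p₁ = 0.535, p₀ = 0.122.
Under exogeneity and monotonicity, PN = (p₁ − p₀) / p₁.
PN = (0.535 − 0.122) / 0.535 = 0.413 / 0.535 ≈ 0.7720

PN ≈ 0.772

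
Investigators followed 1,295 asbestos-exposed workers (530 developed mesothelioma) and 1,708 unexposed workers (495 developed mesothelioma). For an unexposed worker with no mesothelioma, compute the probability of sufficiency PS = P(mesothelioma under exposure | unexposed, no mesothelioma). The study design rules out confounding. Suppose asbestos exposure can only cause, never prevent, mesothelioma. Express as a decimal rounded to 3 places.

p₁ = P(outcome | exposed) = 530/1295 = 0.40927
p₀ = P(outcome | unexposed) = 495/1708 = 0.28981
Under exogeneity and monotonicity, PS = (p₁ − p₀) / (1 − p₀).
PS = (0.40927 − 0.28981) / (1 − 0.28981) = 0.11945 / 0.71019 ≈ 0.1682

PS ≈ 0.168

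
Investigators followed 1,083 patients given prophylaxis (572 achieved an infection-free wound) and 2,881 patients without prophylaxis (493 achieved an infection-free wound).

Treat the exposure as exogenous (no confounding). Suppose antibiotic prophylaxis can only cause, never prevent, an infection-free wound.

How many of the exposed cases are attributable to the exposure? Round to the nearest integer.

p₁ = P(outcome | exposed) = 572/1083 = 0.52816
p₀ = P(outcome | unexposed) = 493/2881 = 0.17112
PN = (p₁ − p₀)/p₁ = (0.52816 − 0.17112) / 0.52816 ≈ 0.67601.
Attributable cases ≈ PN × (exposed cases) = 0.67601 × 572 ≈ 386.68.

about 387 cases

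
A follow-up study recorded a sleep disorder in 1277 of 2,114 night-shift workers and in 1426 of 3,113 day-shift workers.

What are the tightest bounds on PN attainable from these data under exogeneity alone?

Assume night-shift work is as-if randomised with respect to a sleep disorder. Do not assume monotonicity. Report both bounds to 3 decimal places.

0.242 ≤ PN ≤ 0.897

p₁ = P(outcome | exposed) = 1277/2114 = 0.60407
p₀ = P(outcome | unexposed) = 1426/3113 = 0.45808
Under exogeneity alone the bounds on PN are max{0,(p₁−p₀)/p₁} ≤ PN ≤ min{1,(1−p₀)/p₁}.
  lower = (p₁ − p₀)/p₁ = 0.14599 / 0.60407 ≈ 0.2417
  upper = min{1, (1 − p₀)/p₁} = 0.54192 / 0.60407 ≈ 0.8971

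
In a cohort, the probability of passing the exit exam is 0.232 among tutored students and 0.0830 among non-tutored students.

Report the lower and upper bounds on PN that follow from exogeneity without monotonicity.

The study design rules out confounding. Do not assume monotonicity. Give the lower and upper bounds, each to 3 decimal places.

0.642 ≤ PN ≤ 1.000

Let p₁ = 0.232, p₀ = 0.083.
Under exogeneity alone the bounds on PN are max{0,(p₁−p₀)/p₁} ≤ PN ≤ min{1,(1−p₀)/p₁}.
  lower = (p₁ − p₀)/p₁ = 0.149 / 0.232 ≈ 0.6422
  upper = min{1, (1 − p₀)/p₁} = 0.917 / 0.232 ≈ 3.9526 → capped at 1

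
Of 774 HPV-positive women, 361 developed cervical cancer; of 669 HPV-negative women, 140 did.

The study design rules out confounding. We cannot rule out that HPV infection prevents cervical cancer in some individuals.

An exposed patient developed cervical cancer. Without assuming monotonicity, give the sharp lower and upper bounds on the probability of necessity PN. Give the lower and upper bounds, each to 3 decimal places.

0.551 ≤ PN ≤ 1.000

p₁ = P(outcome | exposed) = 361/774 = 0.46641
p₀ = P(outcome | unexposed) = 140/669 = 0.20927
Under exogeneity alone the bounds on PN are max{0,(p₁−p₀)/p₁} ≤ PN ≤ min{1,(1−p₀)/p₁}.
  lower = (p₁ − p₀)/p₁ = 0.25714 / 0.46641 ≈ 0.5513
  upper = min{1, (1 − p₀)/p₁} = 0.79073 / 0.46641 ≈ 1.6954 → capped at 1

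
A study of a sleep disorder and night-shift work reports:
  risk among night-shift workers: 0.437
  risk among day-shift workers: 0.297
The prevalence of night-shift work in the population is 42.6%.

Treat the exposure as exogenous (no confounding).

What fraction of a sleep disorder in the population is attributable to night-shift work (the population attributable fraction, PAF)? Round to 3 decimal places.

PAF ≈ 0.167

Let p₁ = 0.437, p₀ = 0.297.
Overall risk P(Y=1) = π·p₁ + (1−π)·p₀ = 0.426×0.437 + 0.574×0.297 = 0.35664.
Under exogeneity, PAF = [P(Y=1) − p₀] / P(Y=1).
PAF = (0.35664 − 0.297) / 0.35664 ≈ 0.1672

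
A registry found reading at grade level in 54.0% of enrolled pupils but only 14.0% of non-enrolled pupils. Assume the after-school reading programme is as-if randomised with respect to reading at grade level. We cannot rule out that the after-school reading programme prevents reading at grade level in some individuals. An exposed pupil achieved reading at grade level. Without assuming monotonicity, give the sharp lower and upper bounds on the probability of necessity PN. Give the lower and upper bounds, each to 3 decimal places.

0.741 ≤ PN ≤ 1.000

p₁ = 0.54, p₀ = 0.14.
Under exogeneity alone the bounds on PN are max{0,(p₁−p₀)/p₁} ≤ PN ≤ min{1,(1−p₀)/p₁}.
  lower = (p₁ − p₀)/p₁ = 0.4 / 0.54 ≈ 0.7407
  upper = min{1, (1 − p₀)/p₁} = 0.86 / 0.54 ≈ 1.5926 → capped at 1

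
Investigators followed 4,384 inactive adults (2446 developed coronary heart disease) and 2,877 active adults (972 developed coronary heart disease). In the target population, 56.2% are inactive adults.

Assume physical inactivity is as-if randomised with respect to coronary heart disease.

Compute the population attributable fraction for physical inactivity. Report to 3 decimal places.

PAF ≈ 0.268

p₁ = P(outcome | exposed) = 2446/4384 = 0.55794
p₀ = P(outcome | unexposed) = 972/2877 = 0.33785
Overall risk P(Y=1) = π·p₁ + (1−π)·p₀ = 0.562×0.55794 + 0.438×0.33785 = 0.46154.
Under exogeneity, PAF = [P(Y=1) − p₀] / P(Y=1).
PAF = (0.46154 − 0.33785) / 0.46154 ≈ 0.2680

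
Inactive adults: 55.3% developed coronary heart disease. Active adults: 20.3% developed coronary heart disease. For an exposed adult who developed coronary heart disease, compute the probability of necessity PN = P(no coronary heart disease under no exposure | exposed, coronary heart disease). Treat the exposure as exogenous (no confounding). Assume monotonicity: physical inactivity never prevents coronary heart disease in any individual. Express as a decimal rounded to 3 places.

PN ≈ 0.633

p₁ = 0.553, p₀ = 0.203.
Under exogeneity and monotonicity, PN = (p₁ − p₀) / p₁.
PN = (0.553 − 0.203) / 0.553 = 0.35 / 0.553 ≈ 0.6329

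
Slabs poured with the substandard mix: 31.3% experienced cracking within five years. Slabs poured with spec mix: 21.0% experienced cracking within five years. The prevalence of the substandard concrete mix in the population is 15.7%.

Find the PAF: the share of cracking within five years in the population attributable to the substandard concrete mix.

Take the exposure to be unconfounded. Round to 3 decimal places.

PAF ≈ 0.071

p₁ = 0.313, p₀ = 0.21.
Overall risk P(Y=1) = π·p₁ + (1−π)·p₀ = 0.157×0.313 + 0.843×0.21 = 0.22617.
Under exogeneity, PAF = [P(Y=1) − p₀] / P(Y=1).
PAF = (0.22617 − 0.21) / 0.22617 ≈ 0.0715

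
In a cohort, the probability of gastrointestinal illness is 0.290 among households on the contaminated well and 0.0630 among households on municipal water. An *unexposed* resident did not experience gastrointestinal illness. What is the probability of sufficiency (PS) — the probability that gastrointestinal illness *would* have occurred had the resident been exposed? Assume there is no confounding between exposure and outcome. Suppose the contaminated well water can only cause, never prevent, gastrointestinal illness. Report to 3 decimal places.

PS ≈ 0.242

Let p₁ = 0.29, p₀ = 0.063.
Under exogeneity and monotonicity, PS = (p₁ − p₀) / (1 − p₀).
PS = (0.29 − 0.063) / (1 − 0.063) = 0.227 / 0.937 ≈ 0.2423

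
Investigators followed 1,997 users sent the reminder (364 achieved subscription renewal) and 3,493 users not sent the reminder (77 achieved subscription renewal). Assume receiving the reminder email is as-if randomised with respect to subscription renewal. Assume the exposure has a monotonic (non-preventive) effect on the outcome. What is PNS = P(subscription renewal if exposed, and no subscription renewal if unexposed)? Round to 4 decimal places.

PNS ≈ 0.1602

p₁ = P(outcome | exposed) = 364/1997 = 0.18227
p₀ = P(outcome | unexposed) = 77/3493 = 0.022044
Under exogeneity and monotonicity, PNS = p₁ − p₀.
PNS = 0.18227 − 0.022044 = 0.16023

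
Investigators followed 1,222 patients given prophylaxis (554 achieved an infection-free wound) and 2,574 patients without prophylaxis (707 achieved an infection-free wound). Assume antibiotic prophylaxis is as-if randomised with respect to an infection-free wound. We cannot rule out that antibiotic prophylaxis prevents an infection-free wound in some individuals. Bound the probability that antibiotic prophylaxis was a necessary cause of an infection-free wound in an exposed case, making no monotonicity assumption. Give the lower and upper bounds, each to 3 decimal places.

p₁ = P(outcome | exposed) = 554/1222 = 0.45336
p₀ = P(outcome | unexposed) = 707/2574 = 0.27467
Under exogeneity alone the bounds on PN are max{0,(p₁−p₀)/p₁} ≤ PN ≤ min{1,(1−p₀)/p₁}.
  lower = (p₁ − p₀)/p₁ = 0.17869 / 0.45336 ≈ 0.3941
  upper = min{1, (1 − p₀)/p₁} = 0.72533 / 0.45336 ≈ 1.5999 → capped at 1

0.394 ≤ PN ≤ 1.000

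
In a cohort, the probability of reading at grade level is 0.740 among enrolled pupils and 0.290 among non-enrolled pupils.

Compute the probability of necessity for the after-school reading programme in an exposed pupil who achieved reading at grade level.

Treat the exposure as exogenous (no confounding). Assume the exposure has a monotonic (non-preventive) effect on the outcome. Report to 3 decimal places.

Let p₁ = 0.74, p₀ = 0.29.
Under exogeneity and monotonicity, PN = (p₁ − p₀) / p₁.
PN = (0.74 − 0.29) / 0.74 = 0.45 / 0.74 ≈ 0.6081

PN ≈ 0.608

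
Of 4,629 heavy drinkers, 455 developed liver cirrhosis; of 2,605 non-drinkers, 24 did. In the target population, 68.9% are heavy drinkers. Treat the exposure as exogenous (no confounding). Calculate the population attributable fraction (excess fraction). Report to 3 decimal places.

p₁ = P(outcome | exposed) = 455/4629 = 0.098293
p₀ = P(outcome | unexposed) = 24/2605 = 0.0092131
Overall risk P(Y=1) = π·p₁ + (1−π)·p₀ = 0.689×0.098293 + 0.311×0.0092131 = 0.070589.
Under exogeneity, PAF = [P(Y=1) − p₀] / P(Y=1).
PAF = (0.070589 − 0.0092131) / 0.070589 ≈ 0.8695

PAF ≈ 0.869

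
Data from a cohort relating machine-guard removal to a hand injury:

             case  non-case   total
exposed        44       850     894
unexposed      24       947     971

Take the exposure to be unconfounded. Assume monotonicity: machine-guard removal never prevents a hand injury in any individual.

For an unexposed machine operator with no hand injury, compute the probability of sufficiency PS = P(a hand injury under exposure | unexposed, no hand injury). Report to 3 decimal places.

p₁ = P(outcome | exposed) = 44/894 = 0.049217
p₀ = P(outcome | unexposed) = 24/971 = 0.024717
Under exogeneity and monotonicity, PS = (p₁ − p₀)/(1 − p₀).
PS = (0.049217 − 0.024717) / 0.97528 ≈ 0.0251

PS ≈ 0.025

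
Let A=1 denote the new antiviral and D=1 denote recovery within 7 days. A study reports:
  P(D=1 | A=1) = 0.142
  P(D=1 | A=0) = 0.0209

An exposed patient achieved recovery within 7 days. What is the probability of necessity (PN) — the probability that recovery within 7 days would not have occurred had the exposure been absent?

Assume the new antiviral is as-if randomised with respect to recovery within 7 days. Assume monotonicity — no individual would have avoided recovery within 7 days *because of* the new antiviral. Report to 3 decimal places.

PN ≈ 0.853

Let p₁ = 0.142, p₀ = 0.0209.
Under exogeneity and monotonicity, PN = (p₁ − p₀) / p₁.
PN = (0.142 − 0.0209) / 0.142 = 0.1211 / 0.142 ≈ 0.8528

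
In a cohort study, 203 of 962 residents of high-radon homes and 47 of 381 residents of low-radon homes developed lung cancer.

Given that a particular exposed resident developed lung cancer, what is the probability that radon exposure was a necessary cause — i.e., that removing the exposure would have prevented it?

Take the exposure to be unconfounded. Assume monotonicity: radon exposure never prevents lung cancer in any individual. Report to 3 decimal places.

PN ≈ 0.415

p₁ = P(outcome | exposed) = 203/962 = 0.21102
p₀ = P(outcome | unexposed) = 47/381 = 0.12336
Under exogeneity and monotonicity, PN = (p₁ − p₀) / p₁.
PN = (0.21102 − 0.12336) / 0.21102 = 0.087659 / 0.21102 ≈ 0.4154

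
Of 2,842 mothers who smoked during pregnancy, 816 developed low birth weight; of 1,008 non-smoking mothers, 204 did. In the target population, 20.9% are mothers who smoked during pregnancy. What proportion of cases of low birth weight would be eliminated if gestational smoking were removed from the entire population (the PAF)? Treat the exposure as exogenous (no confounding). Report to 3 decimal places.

p₁ = P(outcome | exposed) = 816/2842 = 0.28712
p₀ = P(outcome | unexposed) = 204/1008 = 0.20238
Overall risk P(Y=1) = π·p₁ + (1−π)·p₀ = 0.209×0.28712 + 0.791×0.20238 = 0.22009.
Under exogeneity, PAF = [P(Y=1) − p₀] / P(Y=1).
PAF = (0.22009 − 0.20238) / 0.22009 ≈ 0.0805

PAF ≈ 0.080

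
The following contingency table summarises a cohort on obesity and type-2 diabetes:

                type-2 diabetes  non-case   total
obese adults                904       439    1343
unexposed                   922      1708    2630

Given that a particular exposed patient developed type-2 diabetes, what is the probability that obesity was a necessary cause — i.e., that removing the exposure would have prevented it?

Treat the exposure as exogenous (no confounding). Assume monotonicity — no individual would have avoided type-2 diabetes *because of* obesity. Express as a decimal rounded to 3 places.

p₁ = P(outcome | exposed) = 904/1343 = 0.67312
p₀ = P(outcome | unexposed) = 922/2630 = 0.35057
Under exogeneity and monotonicity, PN = (p₁ − p₀)/p₁.
PN = (0.67312 − 0.35057) / 0.67312 ≈ 0.4792

PN ≈ 0.479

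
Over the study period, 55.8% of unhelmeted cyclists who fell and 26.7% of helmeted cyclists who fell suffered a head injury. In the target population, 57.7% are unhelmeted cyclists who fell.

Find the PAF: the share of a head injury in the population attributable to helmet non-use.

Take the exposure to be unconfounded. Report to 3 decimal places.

PAF ≈ 0.386

p₁ = 0.558, p₀ = 0.267.
Overall risk P(Y=1) = π·p₁ + (1−π)·p₀ = 0.577×0.558 + 0.423×0.267 = 0.43491.
Under exogeneity, PAF = [P(Y=1) − p₀] / P(Y=1).
PAF = (0.43491 − 0.267) / 0.43491 ≈ 0.3861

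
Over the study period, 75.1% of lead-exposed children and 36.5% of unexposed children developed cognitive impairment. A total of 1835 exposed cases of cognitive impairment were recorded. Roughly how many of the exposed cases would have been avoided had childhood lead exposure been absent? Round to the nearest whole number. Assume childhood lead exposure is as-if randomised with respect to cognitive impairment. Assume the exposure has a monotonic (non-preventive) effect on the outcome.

p₁ = 0.751, p₀ = 0.365.
PN = (p₁ − p₀)/p₁ = (0.751 − 0.365) / 0.751 ≈ 0.51398.
Attributable cases ≈ PN × (exposed cases) = 0.51398 × 1835 ≈ 943.16.

about 943 cases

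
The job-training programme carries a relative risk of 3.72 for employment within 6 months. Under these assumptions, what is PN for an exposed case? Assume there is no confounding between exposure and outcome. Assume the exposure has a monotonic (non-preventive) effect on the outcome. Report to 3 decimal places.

Under exogeneity and monotonicity, PN = (RR − 1) / RR = 1 − 1/RR.
PN = (3.72 − 1) / 3.72 = 2.72 / 3.72 ≈ 0.7312

PN ≈ 0.731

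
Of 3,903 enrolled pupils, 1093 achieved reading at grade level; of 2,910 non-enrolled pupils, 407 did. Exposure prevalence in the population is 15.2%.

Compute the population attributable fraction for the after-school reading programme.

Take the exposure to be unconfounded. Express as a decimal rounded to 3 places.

PAF ≈ 0.132

p₁ = P(outcome | exposed) = 1093/3903 = 0.28004
p₀ = P(outcome | unexposed) = 407/2910 = 0.13986
Overall risk P(Y=1) = π·p₁ + (1−π)·p₀ = 0.152×0.28004 + 0.848×0.13986 = 0.16117.
Under exogeneity, PAF = [P(Y=1) − p₀] / P(Y=1).
PAF = (0.16117 − 0.13986) / 0.16117 ≈ 0.1322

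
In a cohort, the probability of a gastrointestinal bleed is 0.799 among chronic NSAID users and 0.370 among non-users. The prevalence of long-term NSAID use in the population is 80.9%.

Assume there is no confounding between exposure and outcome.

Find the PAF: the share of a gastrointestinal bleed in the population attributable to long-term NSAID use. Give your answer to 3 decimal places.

PAF ≈ 0.484

Let p₁ = 0.799, p₀ = 0.37.
Overall risk P(Y=1) = π·p₁ + (1−π)·p₀ = 0.809×0.799 + 0.191×0.37 = 0.71706.
Under exogeneity, PAF = [P(Y=1) − p₀] / P(Y=1).
PAF = (0.71706 − 0.37) / 0.71706 ≈ 0.4840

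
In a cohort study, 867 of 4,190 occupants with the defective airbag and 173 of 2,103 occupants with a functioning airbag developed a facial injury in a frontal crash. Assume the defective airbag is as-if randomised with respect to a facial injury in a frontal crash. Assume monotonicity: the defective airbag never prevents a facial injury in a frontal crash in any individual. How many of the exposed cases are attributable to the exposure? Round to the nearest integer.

p₁ = P(outcome | exposed) = 867/4190 = 0.20692
p₀ = P(outcome | unexposed) = 173/2103 = 0.082263
PN = (p₁ − p₀)/p₁ = (0.20692 − 0.082263) / 0.20692 ≈ 0.60244.
Attributable cases ≈ PN × (exposed cases) = 0.60244 × 867 ≈ 522.32.

about 522 cases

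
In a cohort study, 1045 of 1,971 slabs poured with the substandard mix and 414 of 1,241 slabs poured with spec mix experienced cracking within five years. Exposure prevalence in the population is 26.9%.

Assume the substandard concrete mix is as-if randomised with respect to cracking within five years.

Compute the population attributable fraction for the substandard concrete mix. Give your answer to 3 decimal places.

PAF ≈ 0.137

p₁ = P(outcome | exposed) = 1045/1971 = 0.53019
p₀ = P(outcome | unexposed) = 414/1241 = 0.3336
Overall risk P(Y=1) = π·p₁ + (1−π)·p₀ = 0.269×0.53019 + 0.731×0.3336 = 0.38648.
Under exogeneity, PAF = [P(Y=1) − p₀] / P(Y=1).
PAF = (0.38648 − 0.3336) / 0.38648 ≈ 0.1368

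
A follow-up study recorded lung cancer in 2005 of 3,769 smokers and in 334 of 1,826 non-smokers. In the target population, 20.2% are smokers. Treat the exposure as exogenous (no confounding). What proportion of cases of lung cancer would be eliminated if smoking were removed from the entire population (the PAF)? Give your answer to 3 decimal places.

PAF ≈ 0.278

p₁ = P(outcome | exposed) = 2005/3769 = 0.53197
p₀ = P(outcome | unexposed) = 334/1826 = 0.18291
Overall risk P(Y=1) = π·p₁ + (1−π)·p₀ = 0.202×0.53197 + 0.798×0.18291 = 0.25342.
Under exogeneity, PAF = [P(Y=1) − p₀] / P(Y=1).
PAF = (0.25342 − 0.18291) / 0.25342 ≈ 0.2782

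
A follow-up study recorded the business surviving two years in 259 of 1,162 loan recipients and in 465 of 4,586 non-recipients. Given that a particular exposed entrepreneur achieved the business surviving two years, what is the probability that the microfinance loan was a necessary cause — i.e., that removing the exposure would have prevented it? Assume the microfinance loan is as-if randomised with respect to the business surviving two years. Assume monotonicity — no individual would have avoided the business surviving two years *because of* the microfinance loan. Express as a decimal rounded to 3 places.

PN ≈ 0.545

p₁ = P(outcome | exposed) = 259/1162 = 0.22289
p₀ = P(outcome | unexposed) = 465/4586 = 0.1014
Under exogeneity and monotonicity, PN = (p₁ − p₀) / p₁.
PN = (0.22289 − 0.1014) / 0.22289 = 0.1215 / 0.22289 ≈ 0.5451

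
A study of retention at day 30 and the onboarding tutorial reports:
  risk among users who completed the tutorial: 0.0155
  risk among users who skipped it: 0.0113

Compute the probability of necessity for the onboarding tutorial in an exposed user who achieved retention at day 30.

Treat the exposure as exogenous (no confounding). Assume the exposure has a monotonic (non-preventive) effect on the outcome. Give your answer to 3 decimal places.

PN ≈ 0.271

Let p₁ = 0.0155, p₀ = 0.0113.
Under exogeneity and monotonicity, PN = (p₁ − p₀) / p₁.
PN = (0.0155 − 0.0113) / 0.0155 = 0.0042 / 0.0155 ≈ 0.2710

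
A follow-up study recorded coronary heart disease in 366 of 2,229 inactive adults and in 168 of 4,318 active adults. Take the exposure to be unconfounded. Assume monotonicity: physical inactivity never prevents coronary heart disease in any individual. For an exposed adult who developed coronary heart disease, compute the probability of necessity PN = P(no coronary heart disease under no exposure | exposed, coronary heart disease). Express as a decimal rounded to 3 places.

p₁ = P(outcome | exposed) = 366/2229 = 0.1642
p₀ = P(outcome | unexposed) = 168/4318 = 0.038907
Under exogeneity and monotonicity, PN = (p₁ − p₀) / p₁.
PN = (0.1642 − 0.038907) / 0.1642 = 0.12529 / 0.1642 ≈ 0.7631

PN ≈ 0.763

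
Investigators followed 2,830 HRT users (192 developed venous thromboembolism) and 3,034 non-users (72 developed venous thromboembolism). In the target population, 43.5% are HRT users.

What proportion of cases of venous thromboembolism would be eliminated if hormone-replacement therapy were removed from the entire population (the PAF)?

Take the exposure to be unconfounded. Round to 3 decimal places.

PAF ≈ 0.447

p₁ = P(outcome | exposed) = 192/2830 = 0.067845
p₀ = P(outcome | unexposed) = 72/3034 = 0.023731
Overall risk P(Y=1) = π·p₁ + (1−π)·p₀ = 0.435×0.067845 + 0.565×0.023731 = 0.04292.
Under exogeneity, PAF = [P(Y=1) − p₀] / P(Y=1).
PAF = (0.04292 − 0.023731) / 0.04292 ≈ 0.4471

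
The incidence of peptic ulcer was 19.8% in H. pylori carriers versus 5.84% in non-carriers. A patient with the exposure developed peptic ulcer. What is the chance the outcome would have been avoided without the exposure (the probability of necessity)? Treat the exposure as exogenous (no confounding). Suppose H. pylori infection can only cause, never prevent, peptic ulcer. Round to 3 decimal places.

PN ≈ 0.705

p₁ = 0.198, p₀ = 0.0584.
Under exogeneity and monotonicity, PN = (p₁ − p₀) / p₁.
PN = (0.198 − 0.0584) / 0.198 = 0.1396 / 0.198 ≈ 0.7051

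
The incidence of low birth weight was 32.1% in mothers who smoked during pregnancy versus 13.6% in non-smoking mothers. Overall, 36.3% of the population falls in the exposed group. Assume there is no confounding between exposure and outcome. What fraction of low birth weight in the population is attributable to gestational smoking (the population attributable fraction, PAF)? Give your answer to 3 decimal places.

p₁ = 0.321, p₀ = 0.136.
Overall risk P(Y=1) = π·p₁ + (1−π)·p₀ = 0.363×0.321 + 0.637×0.136 = 0.20316.
Under exogeneity, PAF = [P(Y=1) − p₀] / P(Y=1).
PAF = (0.20316 − 0.136) / 0.20316 ≈ 0.3306

PAF ≈ 0.331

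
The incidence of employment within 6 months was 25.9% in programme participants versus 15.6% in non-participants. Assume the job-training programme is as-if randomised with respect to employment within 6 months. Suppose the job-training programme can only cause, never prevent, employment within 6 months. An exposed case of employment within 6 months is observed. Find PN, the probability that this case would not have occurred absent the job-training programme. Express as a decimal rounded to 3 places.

PN ≈ 0.398

p₁ = 0.259, p₀ = 0.156.
Under exogeneity and monotonicity, PN = (p₁ − p₀) / p₁.
PN = (0.259 − 0.156) / 0.259 = 0.103 / 0.259 ≈ 0.3977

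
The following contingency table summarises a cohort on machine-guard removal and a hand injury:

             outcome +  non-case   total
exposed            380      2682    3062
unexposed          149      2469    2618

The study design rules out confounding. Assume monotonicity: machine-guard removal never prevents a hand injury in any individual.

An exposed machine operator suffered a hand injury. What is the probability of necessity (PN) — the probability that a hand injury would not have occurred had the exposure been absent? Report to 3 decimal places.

p₁ = P(outcome | exposed) = 380/3062 = 0.1241
p₀ = P(outcome | unexposed) = 149/2618 = 0.056914
Under exogeneity and monotonicity, PN = (p₁ − p₀)/p₁.
PN = (0.1241 − 0.056914) / 0.1241 ≈ 0.5414

PN ≈ 0.541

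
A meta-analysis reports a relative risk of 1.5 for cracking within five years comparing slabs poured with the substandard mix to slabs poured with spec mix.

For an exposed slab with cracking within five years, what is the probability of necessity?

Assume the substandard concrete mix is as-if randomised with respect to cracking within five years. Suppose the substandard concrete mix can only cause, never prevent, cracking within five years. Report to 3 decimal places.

Under exogeneity and monotonicity, PN = (RR − 1) / RR = 1 − 1/RR.
PN = (1.5 − 1) / 1.5 = 0.5 / 1.5 ≈ 0.3333

PN ≈ 0.333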